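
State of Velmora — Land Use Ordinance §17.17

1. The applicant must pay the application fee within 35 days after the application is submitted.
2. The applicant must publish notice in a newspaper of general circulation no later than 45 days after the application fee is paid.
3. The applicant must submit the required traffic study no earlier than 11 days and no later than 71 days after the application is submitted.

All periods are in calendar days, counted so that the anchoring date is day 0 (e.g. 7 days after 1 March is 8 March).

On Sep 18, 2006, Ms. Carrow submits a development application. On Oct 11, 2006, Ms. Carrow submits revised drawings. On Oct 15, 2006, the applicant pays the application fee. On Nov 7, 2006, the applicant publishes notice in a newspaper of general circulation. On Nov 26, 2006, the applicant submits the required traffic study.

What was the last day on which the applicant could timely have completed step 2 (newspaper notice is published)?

Step 2 runs from Oct 15, 2006, when the application fee is paid. 45 days after Oct 15, 2006 is Nov 29, 2006.

Nov 29, 2006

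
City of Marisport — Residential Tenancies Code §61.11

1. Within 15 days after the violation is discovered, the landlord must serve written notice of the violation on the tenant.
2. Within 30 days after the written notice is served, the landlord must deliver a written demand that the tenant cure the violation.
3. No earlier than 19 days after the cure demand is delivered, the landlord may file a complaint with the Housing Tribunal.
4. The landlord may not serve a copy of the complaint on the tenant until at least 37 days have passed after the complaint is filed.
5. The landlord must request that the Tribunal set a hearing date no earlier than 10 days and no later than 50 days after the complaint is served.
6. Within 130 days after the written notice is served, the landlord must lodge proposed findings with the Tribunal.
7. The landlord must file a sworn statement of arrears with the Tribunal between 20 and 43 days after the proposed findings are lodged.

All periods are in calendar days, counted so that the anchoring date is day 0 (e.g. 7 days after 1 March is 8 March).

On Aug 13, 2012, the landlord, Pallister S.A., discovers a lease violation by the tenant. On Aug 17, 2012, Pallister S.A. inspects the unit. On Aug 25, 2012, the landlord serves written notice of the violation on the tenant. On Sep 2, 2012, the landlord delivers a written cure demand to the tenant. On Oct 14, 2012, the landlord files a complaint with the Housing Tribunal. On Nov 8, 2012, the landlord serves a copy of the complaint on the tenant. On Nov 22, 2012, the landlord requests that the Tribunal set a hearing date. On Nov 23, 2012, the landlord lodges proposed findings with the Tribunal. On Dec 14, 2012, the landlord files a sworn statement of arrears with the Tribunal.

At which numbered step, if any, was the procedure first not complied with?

(1) due by Aug 13, 2012 + 15 days = Aug 28, 2012; Aug 25, 2012 is within that limit.
(2) due by Aug 25, 2012 + 30 days = Sep 24, 2012; done Sep 2, 2012 — timely.
(3) permitted from Sep 2, 2012 + 19 days = Sep 21, 2012 onward; done Oct 14, 2012 — permitted.
(4) permitted from Oct 14, 2012 + 37 days = Nov 20, 2012 onward; Nov 8, 2012 is 12 days before the earliest permitted date.

Step 4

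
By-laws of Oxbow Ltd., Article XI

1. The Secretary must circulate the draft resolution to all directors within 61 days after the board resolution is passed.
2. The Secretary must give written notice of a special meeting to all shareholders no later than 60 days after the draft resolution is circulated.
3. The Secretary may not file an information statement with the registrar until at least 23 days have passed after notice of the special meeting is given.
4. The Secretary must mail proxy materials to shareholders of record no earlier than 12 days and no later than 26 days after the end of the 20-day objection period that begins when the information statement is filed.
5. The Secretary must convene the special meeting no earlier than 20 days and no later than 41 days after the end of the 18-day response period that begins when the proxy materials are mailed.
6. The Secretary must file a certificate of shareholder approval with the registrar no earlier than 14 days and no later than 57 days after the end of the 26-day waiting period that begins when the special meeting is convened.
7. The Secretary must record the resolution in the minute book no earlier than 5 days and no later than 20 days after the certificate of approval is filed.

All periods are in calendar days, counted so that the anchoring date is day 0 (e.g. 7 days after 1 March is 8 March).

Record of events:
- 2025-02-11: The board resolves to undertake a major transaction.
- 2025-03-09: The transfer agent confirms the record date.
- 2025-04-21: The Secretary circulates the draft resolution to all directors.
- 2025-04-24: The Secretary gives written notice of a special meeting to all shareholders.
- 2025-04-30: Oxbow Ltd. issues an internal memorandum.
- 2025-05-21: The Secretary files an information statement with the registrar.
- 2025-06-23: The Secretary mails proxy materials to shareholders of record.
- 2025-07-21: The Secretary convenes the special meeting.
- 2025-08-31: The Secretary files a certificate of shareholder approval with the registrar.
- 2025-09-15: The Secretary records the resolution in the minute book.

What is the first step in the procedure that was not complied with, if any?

Step 1 — counting 61 days from 2025-02-11 (when the board resolution is passed) gives a deadline of 2025-04-13; not done until 2025-04-21, 8 days after the deadline.
That is the first point of non-compliance.

Step 1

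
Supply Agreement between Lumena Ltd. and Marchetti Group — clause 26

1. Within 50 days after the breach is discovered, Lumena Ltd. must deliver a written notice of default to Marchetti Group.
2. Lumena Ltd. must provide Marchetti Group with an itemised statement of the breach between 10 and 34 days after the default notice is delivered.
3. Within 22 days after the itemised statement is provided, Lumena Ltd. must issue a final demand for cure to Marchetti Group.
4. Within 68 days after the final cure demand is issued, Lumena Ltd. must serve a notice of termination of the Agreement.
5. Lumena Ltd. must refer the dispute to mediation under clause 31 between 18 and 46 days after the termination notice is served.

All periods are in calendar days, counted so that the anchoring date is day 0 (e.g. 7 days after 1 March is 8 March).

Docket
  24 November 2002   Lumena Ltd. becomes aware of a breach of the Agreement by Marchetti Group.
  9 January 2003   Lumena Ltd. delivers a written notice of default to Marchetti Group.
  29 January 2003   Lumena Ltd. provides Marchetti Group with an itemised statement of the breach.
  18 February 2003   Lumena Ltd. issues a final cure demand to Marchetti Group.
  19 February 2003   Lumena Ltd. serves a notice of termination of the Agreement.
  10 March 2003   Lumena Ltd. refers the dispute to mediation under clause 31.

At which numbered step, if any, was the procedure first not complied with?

(1) due by 24 November 2002 + 50 days = 13 January 2003; done 9 January 2003 — timely.
(2) the permitted window runs from 9 January 2003 + 10 = 19 January 2003 to 9 January 2003 + 34 = 12 February 2003; done 29 January 2003, which is between those dates.
(3) due by 29 January 2003 + 22 days = 20 February 2003; 18 February 2003 is within that limit.
(4) due by 18 February 2003 + 68 days = 27 April 2003; done 19 February 2003 — timely.
(5) the permitted window runs from 19 February 2003 + 18 = 9 March 2003 to 19 February 2003 + 46 = 6 April 2003; done 10 March 2003 — within the window.

None — every step was satisfied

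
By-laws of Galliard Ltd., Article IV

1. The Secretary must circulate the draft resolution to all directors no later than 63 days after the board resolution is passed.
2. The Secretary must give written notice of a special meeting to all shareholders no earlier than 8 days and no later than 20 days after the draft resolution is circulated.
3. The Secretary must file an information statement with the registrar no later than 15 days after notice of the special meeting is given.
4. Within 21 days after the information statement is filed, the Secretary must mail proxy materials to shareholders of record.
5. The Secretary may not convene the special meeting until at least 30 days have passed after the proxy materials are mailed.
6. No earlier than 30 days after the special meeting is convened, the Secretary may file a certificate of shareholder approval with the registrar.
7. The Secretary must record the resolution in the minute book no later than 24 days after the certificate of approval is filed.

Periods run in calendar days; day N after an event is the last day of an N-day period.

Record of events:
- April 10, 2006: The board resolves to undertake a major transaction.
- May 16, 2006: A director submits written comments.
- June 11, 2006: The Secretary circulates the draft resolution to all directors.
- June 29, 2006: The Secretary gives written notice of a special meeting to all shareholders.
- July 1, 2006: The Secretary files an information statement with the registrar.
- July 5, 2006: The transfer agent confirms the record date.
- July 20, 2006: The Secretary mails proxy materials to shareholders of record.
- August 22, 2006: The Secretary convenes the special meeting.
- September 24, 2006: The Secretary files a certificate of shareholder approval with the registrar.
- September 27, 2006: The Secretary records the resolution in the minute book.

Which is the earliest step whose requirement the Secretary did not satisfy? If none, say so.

Step 1: 63 days after April 10, 2006 (when the board resolution is passed) is June 12, 2006; completed June 11, 2006, before the deadline.
Step 2: the window is 8–20 days after June 11, 2006 (when the draft resolution is circulated), so June 19, 2006 through July 1, 2006; done June 29, 2006, which is between those dates.
Step 3: 15 days after June 29, 2006 (when notice of the special meeting is given) is July 14, 2006; done July 1, 2006 — timely.
Step 4: 21 days after July 1, 2006 (when the information statement is filed) is July 22, 2006; done July 20, 2006 — timely.
Step 5: the earliest permitted date is 30 days after July 20, 2006 (when the proxy materials are mailed), i.e. August 19, 2006; August 22, 2006 is on or after that date.
Step 6: the earliest permitted date is 30 days after August 22, 2006 (when the special meeting is convened), i.e. September 21, 2006; September 24, 2006 is on or after that date.
Step 7: 24 days after September 24, 2006 (when the certificate of approval is filed) is October 18, 2006; September 27, 2006 is within that limit.

None — every step was satisfied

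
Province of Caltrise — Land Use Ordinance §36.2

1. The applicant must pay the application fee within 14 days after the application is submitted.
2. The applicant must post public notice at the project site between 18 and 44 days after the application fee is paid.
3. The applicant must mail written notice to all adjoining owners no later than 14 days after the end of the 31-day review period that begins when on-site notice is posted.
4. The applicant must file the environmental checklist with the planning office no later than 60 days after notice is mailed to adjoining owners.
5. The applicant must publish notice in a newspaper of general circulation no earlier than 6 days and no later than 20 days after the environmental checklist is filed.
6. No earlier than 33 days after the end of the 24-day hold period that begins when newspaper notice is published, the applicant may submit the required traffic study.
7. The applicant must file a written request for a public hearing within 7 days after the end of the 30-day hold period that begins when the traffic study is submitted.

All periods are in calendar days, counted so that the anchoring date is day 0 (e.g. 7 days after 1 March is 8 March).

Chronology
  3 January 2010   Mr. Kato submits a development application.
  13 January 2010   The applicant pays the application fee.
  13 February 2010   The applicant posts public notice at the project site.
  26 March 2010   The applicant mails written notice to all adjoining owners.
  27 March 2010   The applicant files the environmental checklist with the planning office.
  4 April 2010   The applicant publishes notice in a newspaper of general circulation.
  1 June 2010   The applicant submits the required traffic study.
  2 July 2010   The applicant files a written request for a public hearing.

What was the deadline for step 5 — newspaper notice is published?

16 April 2010

Step 5 runs from 27 March 2010, when the environmental checklist is filed. The window is 6–20 days after 27 March 2010; it closes on 16 April 2010.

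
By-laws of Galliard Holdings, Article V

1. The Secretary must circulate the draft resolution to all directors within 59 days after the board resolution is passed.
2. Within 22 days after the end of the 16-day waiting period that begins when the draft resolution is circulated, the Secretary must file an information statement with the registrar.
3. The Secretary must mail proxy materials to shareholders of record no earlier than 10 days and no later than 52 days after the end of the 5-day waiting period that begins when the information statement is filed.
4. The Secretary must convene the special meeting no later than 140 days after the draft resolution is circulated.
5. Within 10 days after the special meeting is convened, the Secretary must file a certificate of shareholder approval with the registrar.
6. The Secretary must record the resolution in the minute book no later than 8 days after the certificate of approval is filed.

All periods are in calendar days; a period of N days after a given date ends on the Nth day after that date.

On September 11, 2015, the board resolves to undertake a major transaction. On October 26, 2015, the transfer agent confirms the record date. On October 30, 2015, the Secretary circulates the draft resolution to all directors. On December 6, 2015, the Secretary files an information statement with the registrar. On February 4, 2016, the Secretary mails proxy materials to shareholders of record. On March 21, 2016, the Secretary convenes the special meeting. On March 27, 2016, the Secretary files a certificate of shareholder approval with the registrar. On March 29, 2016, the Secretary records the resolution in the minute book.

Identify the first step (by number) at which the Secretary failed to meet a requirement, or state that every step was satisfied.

Step 1 — counting 59 days from September 11, 2015 (when the board resolution is passed) gives a deadline of November 9, 2015; completed October 30, 2015, before the deadline.
Step 2 — counting 22 days from November 15, 2015 (end of the 16-day waiting period, which began when the draft resolution is circulated on October 30, 2015) gives a deadline of December 7, 2015; completed December 6, 2015, before the deadline.
Step 3 — 10 and 52 days from December 11, 2015 (end of the 5-day waiting period, which began when the information statement is filed on December 6, 2015) are December 21, 2015 and February 1, 2016 respectively; done February 4, 2016 — 3 days after the window closed.

Step 3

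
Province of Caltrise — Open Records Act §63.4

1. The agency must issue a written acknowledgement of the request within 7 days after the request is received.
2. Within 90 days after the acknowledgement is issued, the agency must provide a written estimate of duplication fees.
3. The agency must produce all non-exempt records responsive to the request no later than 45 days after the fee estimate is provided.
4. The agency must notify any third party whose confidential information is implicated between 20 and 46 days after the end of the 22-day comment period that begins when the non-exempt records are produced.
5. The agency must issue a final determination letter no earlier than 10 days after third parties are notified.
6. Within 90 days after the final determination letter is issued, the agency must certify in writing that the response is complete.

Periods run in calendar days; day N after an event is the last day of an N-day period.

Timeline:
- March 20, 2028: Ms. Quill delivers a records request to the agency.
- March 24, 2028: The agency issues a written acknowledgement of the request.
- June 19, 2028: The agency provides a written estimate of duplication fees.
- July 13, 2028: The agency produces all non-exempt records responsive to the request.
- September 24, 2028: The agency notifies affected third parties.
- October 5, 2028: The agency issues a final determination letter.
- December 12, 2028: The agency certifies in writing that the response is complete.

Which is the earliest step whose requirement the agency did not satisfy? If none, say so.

Step 4

(1) due by March 20, 2028 + 7 days = March 27, 2028; March 24, 2028 is within that limit.
(2) due by March 24, 2028 + 90 days = June 22, 2028; June 19, 2028 is within that limit.
(3) due by June 19, 2028 + 45 days = August 3, 2028; done July 13, 2028 — timely.
(4) the permitted window runs from August 4, 2028 + 20 = August 24, 2028 to August 4, 2028 + 46 = September 19, 2028; done September 24, 2028 — 5 days after the window closed.
That is the first point of non-compliance.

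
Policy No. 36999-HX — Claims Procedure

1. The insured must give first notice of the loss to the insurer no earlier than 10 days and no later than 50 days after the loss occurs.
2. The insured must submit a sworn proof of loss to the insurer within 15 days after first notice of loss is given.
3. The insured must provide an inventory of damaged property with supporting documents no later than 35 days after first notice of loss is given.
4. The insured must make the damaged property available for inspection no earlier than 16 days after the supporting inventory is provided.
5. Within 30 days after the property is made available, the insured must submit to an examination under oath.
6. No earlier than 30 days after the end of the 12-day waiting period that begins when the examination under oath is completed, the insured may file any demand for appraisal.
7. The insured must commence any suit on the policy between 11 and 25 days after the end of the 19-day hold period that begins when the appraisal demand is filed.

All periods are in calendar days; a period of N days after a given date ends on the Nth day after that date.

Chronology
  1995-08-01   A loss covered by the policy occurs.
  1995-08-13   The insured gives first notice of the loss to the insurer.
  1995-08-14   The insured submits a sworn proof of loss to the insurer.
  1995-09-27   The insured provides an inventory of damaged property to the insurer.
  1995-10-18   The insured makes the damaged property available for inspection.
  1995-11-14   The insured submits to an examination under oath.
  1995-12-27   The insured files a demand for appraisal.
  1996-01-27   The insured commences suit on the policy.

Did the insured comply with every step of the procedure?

No

(1) the permitted window runs from 1995-08-01 + 10 = 1995-08-11 to 1995-08-01 + 50 = 1995-09-20; done 1995-08-13 — within the window.
(2) due by 1995-08-13 + 15 days = 1995-08-28; done 1995-08-14 — timely.
(3) due by 1995-08-13 + 35 days = 1995-09-17; done 1995-09-27 — 10 days late.
That is the first point of non-compliance.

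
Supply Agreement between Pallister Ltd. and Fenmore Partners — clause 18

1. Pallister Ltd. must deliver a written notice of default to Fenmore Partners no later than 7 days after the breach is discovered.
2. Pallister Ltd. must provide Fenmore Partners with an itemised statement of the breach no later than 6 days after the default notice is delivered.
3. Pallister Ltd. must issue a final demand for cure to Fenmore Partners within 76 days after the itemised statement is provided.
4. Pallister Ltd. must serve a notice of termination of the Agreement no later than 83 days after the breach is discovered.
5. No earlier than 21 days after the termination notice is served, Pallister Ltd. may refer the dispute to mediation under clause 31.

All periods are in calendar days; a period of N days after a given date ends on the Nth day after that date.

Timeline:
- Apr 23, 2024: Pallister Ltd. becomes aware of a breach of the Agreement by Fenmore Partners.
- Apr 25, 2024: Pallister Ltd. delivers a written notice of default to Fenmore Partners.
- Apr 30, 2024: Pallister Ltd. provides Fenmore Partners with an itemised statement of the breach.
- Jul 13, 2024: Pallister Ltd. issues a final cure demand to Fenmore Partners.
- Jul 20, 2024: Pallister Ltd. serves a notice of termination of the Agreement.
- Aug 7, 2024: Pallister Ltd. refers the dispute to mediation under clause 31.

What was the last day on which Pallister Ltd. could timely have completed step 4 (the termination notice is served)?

Step 4 runs from Apr 23, 2024, when the breach is discovered. 83 days after Apr 23, 2024 is Jul 15, 2024.

Jul 15, 2024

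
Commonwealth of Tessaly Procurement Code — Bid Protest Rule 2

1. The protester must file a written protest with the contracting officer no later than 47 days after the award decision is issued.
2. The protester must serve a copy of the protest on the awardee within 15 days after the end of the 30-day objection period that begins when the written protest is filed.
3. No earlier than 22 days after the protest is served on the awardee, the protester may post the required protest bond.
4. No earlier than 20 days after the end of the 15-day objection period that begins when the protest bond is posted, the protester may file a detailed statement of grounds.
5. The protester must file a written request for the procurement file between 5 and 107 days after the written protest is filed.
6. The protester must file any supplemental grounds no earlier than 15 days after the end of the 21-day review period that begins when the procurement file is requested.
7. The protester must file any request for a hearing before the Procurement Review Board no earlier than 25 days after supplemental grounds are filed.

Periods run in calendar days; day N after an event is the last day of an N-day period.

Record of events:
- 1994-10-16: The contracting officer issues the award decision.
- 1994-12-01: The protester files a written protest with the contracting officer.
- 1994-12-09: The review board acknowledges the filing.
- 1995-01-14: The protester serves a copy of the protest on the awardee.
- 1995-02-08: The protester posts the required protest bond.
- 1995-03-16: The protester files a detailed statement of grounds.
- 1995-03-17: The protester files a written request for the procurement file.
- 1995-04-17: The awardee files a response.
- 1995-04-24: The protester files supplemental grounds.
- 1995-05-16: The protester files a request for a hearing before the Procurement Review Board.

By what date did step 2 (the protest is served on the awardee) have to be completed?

1995-01-15

The written protest is filed on 1994-12-01; the 30-day objection period therefore ends 1994-12-31, and step 2 runs from that date. 15 days after 1994-12-31 is 1995-01-15.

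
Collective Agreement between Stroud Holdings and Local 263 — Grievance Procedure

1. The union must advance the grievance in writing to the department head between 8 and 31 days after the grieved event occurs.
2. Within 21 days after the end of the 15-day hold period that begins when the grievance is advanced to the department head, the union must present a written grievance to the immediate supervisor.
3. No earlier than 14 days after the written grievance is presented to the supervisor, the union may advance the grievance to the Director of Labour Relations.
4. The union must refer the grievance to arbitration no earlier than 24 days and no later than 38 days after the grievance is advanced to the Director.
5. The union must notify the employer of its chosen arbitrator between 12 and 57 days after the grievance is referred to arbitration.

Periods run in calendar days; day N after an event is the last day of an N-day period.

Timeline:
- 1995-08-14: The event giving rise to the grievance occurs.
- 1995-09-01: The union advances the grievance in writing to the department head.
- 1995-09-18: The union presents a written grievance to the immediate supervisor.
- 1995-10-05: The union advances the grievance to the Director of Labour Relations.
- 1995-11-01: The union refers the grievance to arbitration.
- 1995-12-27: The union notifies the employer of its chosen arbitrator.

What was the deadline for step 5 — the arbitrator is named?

Step 5 runs from 1995-11-01, when the grievance is referred to arbitration. The window is 12–57 days after 1995-11-01; it closes on 1995-12-28.

1995-12-28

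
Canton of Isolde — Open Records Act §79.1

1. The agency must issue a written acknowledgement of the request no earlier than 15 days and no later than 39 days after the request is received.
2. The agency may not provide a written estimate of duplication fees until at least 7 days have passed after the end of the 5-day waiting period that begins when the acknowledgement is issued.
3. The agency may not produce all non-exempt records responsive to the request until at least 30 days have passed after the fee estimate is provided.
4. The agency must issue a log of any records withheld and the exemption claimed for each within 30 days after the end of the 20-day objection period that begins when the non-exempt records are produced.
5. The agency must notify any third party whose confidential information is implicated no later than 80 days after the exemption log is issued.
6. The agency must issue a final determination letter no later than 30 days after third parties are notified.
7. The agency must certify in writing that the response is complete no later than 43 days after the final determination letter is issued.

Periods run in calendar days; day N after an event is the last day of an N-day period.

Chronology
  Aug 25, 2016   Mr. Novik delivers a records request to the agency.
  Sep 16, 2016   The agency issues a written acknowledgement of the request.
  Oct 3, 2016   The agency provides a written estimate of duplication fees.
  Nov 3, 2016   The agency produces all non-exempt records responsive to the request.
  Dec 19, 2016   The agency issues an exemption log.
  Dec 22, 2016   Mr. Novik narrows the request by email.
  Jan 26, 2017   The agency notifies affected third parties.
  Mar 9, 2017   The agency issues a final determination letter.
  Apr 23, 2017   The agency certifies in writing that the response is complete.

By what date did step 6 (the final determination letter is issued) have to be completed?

Feb 25, 2017

Step 6 runs from Jan 26, 2017, when third parties are notified. 30 days after Jan 26, 2017 is Feb 25, 2017.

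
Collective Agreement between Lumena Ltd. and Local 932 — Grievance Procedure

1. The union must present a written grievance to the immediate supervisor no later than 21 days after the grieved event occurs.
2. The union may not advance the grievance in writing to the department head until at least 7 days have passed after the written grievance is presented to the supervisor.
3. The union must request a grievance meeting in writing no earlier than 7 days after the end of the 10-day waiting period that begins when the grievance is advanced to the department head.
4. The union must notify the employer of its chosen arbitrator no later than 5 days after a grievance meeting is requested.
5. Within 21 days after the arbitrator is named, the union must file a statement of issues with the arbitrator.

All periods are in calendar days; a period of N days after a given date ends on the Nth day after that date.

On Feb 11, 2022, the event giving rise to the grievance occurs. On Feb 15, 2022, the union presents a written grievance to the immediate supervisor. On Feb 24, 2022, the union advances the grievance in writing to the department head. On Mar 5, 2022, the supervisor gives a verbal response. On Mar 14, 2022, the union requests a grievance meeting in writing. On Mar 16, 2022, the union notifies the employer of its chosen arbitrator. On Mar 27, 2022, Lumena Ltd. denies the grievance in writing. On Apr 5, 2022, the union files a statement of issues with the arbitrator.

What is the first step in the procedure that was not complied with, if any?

(1) due by Feb 11, 2022 + 21 days = Mar 4, 2022; Feb 15, 2022 is within that limit.
(2) permitted from Feb 15, 2022 + 7 days = Feb 22, 2022 onward; done Feb 24, 2022 — permitted.
(3) permitted from Mar 6, 2022 + 7 days = Mar 13, 2022 onward; done Mar 14, 2022, after the minimum wait.
(4) due by Mar 14, 2022 + 5 days = Mar 19, 2022; Mar 16, 2022 is within that limit.
(5) due by Mar 16, 2022 + 21 days = Apr 6, 2022; completed Apr 5, 2022, before the deadline.

None — every step was satisfied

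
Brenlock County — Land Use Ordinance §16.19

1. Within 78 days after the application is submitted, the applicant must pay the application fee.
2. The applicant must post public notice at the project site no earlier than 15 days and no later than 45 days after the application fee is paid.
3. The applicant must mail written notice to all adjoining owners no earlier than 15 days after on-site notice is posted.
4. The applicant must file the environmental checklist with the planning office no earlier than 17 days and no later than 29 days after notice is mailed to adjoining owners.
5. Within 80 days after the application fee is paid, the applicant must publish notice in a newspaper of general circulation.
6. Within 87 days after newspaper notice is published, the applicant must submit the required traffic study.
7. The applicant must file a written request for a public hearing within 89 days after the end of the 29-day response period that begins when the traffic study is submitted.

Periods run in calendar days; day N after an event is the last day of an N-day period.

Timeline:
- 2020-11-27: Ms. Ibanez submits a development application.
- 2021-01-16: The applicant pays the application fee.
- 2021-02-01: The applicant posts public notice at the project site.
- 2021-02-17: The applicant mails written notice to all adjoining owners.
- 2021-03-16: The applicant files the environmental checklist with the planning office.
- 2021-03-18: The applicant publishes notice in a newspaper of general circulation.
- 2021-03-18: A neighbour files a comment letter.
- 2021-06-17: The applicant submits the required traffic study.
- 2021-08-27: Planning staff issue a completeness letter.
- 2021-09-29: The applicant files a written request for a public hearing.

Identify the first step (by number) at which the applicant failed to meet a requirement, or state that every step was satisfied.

Step 6

Step 1: 78 days after 2020-11-27 (when the application is submitted) is 2021-02-13; completed 2021-01-16, before the deadline.
Step 2: the window is 15–45 days after 2021-01-16 (when the application fee is paid), so 2021-01-31 through 2021-03-02; 2021-02-01 falls inside that range.
Step 3: the earliest permitted date is 15 days after 2021-02-01 (when on-site notice is posted), i.e. 2021-02-16; done 2021-02-17, after the minimum wait.
Step 4: the window is 17–29 days after 2021-02-17 (when notice is mailed to adjoining owners), so 2021-03-06 through 2021-03-18; 2021-03-16 falls inside that range.
Step 5: 80 days after 2021-01-16 (when the application fee is paid) is 2021-04-06; completed 2021-03-18, before the deadline.
Step 6: 87 days after 2021-03-18 (when newspaper notice is published) is 2021-06-13; not done until 2021-06-17, 4 days after the deadline.
The analysis stops there.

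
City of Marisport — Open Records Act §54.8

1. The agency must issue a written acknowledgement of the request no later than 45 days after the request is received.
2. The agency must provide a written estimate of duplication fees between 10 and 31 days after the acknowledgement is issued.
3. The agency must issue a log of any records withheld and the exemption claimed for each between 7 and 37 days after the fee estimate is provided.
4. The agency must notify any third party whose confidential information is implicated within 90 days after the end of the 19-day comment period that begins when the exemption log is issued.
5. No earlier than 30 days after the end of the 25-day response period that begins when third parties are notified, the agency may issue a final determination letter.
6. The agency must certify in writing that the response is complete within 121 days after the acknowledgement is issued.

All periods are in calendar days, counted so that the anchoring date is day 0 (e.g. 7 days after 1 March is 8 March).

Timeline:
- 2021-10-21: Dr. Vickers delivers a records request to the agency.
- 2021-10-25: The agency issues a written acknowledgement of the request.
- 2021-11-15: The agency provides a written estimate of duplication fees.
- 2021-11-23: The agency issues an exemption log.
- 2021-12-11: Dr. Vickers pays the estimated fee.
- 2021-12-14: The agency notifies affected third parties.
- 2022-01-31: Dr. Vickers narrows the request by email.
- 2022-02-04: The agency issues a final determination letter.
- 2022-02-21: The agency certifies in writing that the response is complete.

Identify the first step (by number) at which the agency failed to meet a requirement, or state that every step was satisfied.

Step 1 — counting 45 days from 2021-10-21 (when the request is received) gives a deadline of 2021-12-05; done 2021-10-25 — timely.
Step 2 — 10 and 31 days from 2021-10-25 (when the acknowledgement is issued) are 2021-11-04 and 2021-11-25 respectively; 2021-11-15 falls inside that range.
Step 3 — 7 and 37 days from 2021-11-15 (when the fee estimate is provided) are 2021-11-22 and 2021-12-22 respectively; done 2021-11-23 — within the window.
Step 4 — counting 90 days from 2021-12-12 (end of the 19-day comment period, which began when the exemption log is issued on 2021-11-23) gives a deadline of 2022-03-12; completed 2021-12-14, before the deadline.
Step 5 — must wait 30 days from 2022-01-08 (end of the 25-day response period, which began when third parties are notified on 2021-12-14), so not before 2022-02-07; 2022-02-04 is 3 days before the earliest permitted date.
The analysis stops there.

Step 5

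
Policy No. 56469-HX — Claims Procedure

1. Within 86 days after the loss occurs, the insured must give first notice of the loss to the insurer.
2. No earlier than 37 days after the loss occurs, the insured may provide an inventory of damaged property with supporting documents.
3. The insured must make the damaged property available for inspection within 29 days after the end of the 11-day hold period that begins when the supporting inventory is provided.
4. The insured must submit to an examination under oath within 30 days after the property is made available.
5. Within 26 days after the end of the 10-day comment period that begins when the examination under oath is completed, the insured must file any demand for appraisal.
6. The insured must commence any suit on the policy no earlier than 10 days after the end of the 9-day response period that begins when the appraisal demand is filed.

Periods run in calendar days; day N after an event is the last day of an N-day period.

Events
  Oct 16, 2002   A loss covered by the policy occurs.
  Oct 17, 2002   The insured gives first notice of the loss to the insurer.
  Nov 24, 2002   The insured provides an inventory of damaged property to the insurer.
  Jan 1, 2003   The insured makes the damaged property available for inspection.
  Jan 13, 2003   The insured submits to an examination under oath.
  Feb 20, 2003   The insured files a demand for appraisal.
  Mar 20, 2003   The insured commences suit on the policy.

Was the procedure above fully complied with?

Step 1 — counting 86 days from Oct 16, 2002 (when the loss occurs) gives a deadline of Jan 10, 2003; Oct 17, 2002 is within that limit.
Step 2 — must wait 37 days from Oct 16, 2002 (when the loss occurs), so not before Nov 22, 2002; done Nov 24, 2002, after the minimum wait.
Step 3 — counting 29 days from Dec 5, 2002 (end of the 11-day hold period, which began when the supporting inventory is provided on Nov 24, 2002) gives a deadline of Jan 3, 2003; done Jan 1, 2003 — timely.
Step 4 — counting 30 days from Jan 1, 2003 (when the property is made available) gives a deadline of Jan 31, 2003; completed Jan 13, 2003, before the deadline.
Step 5 — counting 26 days from Jan 23, 2003 (end of the 10-day comment period, which began when the examination under oath is completed on Jan 13, 2003) gives a deadline of Feb 18, 2003; Feb 20, 2003 misses that deadline by 2 days.
That is the first point of non-compliance.

No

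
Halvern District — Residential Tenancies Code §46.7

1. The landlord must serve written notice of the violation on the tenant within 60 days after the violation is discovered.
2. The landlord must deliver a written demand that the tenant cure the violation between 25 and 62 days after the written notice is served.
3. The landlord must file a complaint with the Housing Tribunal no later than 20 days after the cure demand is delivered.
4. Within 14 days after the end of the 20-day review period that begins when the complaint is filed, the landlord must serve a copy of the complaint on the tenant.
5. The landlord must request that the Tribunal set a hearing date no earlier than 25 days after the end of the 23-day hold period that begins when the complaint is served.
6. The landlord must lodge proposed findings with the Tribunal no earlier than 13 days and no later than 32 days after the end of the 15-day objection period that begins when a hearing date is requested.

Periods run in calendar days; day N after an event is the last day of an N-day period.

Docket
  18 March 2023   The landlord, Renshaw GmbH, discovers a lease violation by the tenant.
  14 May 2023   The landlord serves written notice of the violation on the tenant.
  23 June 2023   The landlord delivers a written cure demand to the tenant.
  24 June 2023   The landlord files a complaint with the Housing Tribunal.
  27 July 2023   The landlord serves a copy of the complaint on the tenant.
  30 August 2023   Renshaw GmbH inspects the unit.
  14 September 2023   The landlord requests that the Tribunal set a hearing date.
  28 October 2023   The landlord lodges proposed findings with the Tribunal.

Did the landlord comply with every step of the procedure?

Yes

Step 1 — counting 60 days from 18 March 2023 (when the violation is discovered) gives a deadline of 17 May 2023; 14 May 2023 is within that limit.
Step 2 — 25 and 62 days from 14 May 2023 (when the written notice is served) are 8 June 2023 and 15 July 2023 respectively; 23 June 2023 falls inside that range.
Step 3 — counting 20 days from 23 June 2023 (when the cure demand is delivered) gives a deadline of 13 July 2023; completed 24 June 2023, before the deadline.
Step 4 — counting 14 days from 14 July 2023 (end of the 20-day review period, which began when the complaint is filed on 24 June 2023) gives a deadline of 28 July 2023; 27 July 2023 is within that limit.
Step 5 — must wait 25 days from 19 August 2023 (end of the 23-day hold period, which began when the complaint is served on 27 July 2023), so not before 13 September 2023; done 14 September 2023, after the minimum wait.
Step 6 — 13 and 32 days from 29 September 2023 (end of the 15-day objection period, which began when a hearing date is requested on 14 September 2023) are 12 October 2023 and 31 October 2023 respectively; done 28 October 2023, which is between those dates.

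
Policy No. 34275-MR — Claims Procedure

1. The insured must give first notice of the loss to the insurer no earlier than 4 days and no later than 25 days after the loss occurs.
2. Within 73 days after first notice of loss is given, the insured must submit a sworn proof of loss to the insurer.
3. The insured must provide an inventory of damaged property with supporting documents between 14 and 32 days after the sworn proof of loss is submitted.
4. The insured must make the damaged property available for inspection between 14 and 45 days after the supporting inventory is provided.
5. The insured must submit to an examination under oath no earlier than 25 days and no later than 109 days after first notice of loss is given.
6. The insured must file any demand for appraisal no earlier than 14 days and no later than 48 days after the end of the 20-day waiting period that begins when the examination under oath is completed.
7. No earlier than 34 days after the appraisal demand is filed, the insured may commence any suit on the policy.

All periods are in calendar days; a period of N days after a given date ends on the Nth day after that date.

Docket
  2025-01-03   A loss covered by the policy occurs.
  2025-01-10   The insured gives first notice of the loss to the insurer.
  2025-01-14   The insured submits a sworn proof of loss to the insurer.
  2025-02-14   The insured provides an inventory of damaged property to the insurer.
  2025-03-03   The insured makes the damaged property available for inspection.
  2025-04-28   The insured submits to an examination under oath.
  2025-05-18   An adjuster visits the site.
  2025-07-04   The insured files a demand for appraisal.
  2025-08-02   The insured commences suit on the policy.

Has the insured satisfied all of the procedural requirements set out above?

Step 1 — 4 and 25 days from 2025-01-03 (when the loss occurs) are 2025-01-07 and 2025-01-28 respectively; done 2025-01-10 — within the window.
Step 2 — counting 73 days from 2025-01-10 (when first notice of loss is given) gives a deadline of 2025-03-24; completed 2025-01-14, before the deadline.
Step 3 — 14 and 32 days from 2025-01-14 (when the sworn proof of loss is submitted) are 2025-01-28 and 2025-02-15 respectively; 2025-02-14 falls inside that range.
Step 4 — 14 and 45 days from 2025-02-14 (when the supporting inventory is provided) are 2025-02-28 and 2025-03-31 respectively; 2025-03-03 falls inside that range.
Step 5 — 25 and 109 days from 2025-01-10 (when first notice of loss is given) are 2025-02-04 and 2025-04-29 respectively; done 2025-04-28 — within the window.
Step 6 — 14 and 48 days from 2025-05-18 (end of the 20-day waiting period, which began when the examination under oath is completed on 2025-04-28) are 2025-06-01 and 2025-07-05 respectively; 2025-07-04 falls inside that range.
Step 7 — must wait 34 days from 2025-07-04 (when the appraisal demand is filed), so not before 2025-08-07; done 2025-08-02 — 5 days too early.
The procedure was therefore not followed at step 7.

No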